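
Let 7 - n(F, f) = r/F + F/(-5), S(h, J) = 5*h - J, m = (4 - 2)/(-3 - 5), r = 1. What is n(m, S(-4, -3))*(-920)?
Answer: -10074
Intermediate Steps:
m = -¼ (m = 2/(-8) = 2*(-⅛) = -¼ ≈ -0.25000)
S(h, J) = -J + 5*h
n(F, f) = 7 - 1/F + F/5 (n(F, f) = 7 - (1/F + F/(-5)) = 7 - (1/F + F*(-⅕)) = 7 - (1/F - F/5) = 7 + (-1/F + F/5) = 7 - 1/F + F/5)
n(m, S(-4, -3))*(-920) = (7 - 1/(-¼) + (⅕)*(-¼))*(-920) = (7 - 1*(-4) - 1/20)*(-920) = (7 + 4 - 1/20)*(-920) = (219/20)*(-920) = -10074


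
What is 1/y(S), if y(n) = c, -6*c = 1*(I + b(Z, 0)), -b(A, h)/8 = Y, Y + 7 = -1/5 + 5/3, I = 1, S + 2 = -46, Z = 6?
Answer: -90/679 ≈ -0.13255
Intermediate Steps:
S = -48 (S = -2 - 46 = -48)
Y = -83/15 (Y = -7 + (-1/5 + 5/3) = -7 + 22/15 = -83/15 ≈ -5.5333)
b(A, h) = 664/15 (b(A, h) = -8*(-83/15) = 664/15)
c = -679/90 (c = -(1 + 664/15)/6 = -679/(6*15) = -1/6*679/15 = -679/90 ≈ -7.5444)
y(n) = -679/90
1/y(S) = 1/(-679/90) = -90/679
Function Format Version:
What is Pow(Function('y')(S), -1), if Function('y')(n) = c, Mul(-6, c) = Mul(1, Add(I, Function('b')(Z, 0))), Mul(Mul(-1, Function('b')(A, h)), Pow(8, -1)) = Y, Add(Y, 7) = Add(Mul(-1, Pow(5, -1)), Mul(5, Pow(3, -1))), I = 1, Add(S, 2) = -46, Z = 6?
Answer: Rational(-90, 679) ≈ -0.13255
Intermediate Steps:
S = -48 (S = Add(-2, -46) = -48)
Y = Rational(-83, 15) (Y = Add(-7, Add(Mul(-1, Pow(5, -1)), Mul(5, Pow(3, -1)))) = Add(-7, Add(Mul(-1, Rational(1, 5)), Mul(5, Rational(1, 3)))) = Add(-7, Add(Rational(-1, 5), Rational(5, 3))) = Add(-7, Rational(22, 15)) = Rational(-83, 15) ≈ -5.5333)
Function('b')(A, h) = Rational(664, 15) (Function('b')(A, h) = Mul(-8, Rational(-83, 15)) = Rational(664, 15))
c = Rational(-679, 90) (c = Mul(Rational(-1, 6), Mul(1, Add(1, Rational(664, 15)))) = Mul(Rational(-1, 6), Mul(1, Rational(679, 15))) = Mul(Rational(-1, 6), Rational(679, 15)) = Rational(-679, 90) ≈ -7.5444)
Function('y')(n) = Rational(-679, 90)
Pow(Function('y')(S), -1) = Pow(Rational(-679, 90), -1) = Rational(-90, 679)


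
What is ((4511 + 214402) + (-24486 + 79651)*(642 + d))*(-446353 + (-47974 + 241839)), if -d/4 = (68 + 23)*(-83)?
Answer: -429805227949624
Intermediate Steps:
d = 30212 (d = -4*(68 + 23)*(-83) = -364*(-83) = -4*(-7553) = 30212)
((4511 + 214402) + (-24486 + 79651)*(642 + d))*(-446353 + (-47974 + 241839)) = ((4511 + 214402) + (-24486 + 79651)*(642 + 30212))*(-446353 + (-47974 + 241839)) = (218913 + 55165*30854)*(-446353 + 193865) = (218913 + 1702060910)*(-252488) = 1702279823*(-252488) = -429805227949624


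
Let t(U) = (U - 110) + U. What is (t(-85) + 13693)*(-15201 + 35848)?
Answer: 276938211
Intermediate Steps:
t(U) = -110 + 2*U (t(U) = (-110 + U) + U = -110 + 2*U)
(t(-85) + 13693)*(-15201 + 35848) = ((-110 + 2*(-85)) + 13693)*(-15201 + 35848) = ((-110 - 170) + 13693)*20647 = (-280 + 13693)*20647 = 13413*20647 = 276938211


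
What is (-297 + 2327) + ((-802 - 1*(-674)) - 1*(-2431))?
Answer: 4333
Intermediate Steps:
(-297 + 2327) + ((-802 - 1*(-674)) - 1*(-2431)) = 2030 + ((-802 + 674) + 2431) = 2030 + (-128 + 2431) = 2030 + 2303 = 4333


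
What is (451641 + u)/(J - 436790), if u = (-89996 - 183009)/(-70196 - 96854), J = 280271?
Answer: -15089380411/5229299790 ≈ -2.8855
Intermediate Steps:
u = 54601/33410 (u = -273005/(-167050) = -273005*(-1/167050) = 54601/33410 ≈ 1.6343)
(451641 + u)/(J - 436790) = (451641 + 54601/33410)/(280271 - 436790) = (15089380411/33410)/(-156519) = (15089380411/33410)*(-1/156519) = -15089380411/5229299790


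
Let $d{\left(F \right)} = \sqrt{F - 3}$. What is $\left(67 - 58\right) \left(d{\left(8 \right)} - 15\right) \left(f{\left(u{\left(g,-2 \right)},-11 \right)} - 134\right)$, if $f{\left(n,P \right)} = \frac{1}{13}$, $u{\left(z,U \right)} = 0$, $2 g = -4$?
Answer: $\frac{235035}{13} - \frac{15669 \sqrt{5}}{13} \approx 15384.0$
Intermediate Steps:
$g = -2$ ($g = \frac{1}{2} \left(-4\right) = -2$)
$d{\left(F \right)} = \sqrt{-3 + F}$
$f{\left(n,P \right)} = \frac{1}{13}$
$\left(67 - 58\right) \left(d{\left(8 \right)} - 15\right) \left(f{\left(u{\left(g,-2 \right)},-11 \right)} - 134\right) = \left(67 - 58\right) \left(\sqrt{-3 + 8} - 15\right) \left(\frac{1}{13} - 134\right) = 9 \left(\sqrt{5} - 15\right) \left(- \frac{1741}{13}\right) = 9 \left(-15 + \sqrt{5}\right) \left(- \frac{1741}{13}\right) = \left(-135 + 9 \sqrt{5}\right) \left(- \frac{1741}{13}\right) = \frac{235035}{13} - \frac{15669 \sqrt{5}}{13}$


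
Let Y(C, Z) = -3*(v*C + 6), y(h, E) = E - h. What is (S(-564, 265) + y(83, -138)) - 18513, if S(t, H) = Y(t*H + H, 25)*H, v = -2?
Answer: -237243554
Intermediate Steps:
Y(C, Z) = -18 + 6*C (Y(C, Z) = -3*(-2*C + 6) = -3*(6 - 2*C) = -18 + 6*C)
S(t, H) = H*(-18 + 6*H + 6*H*t) (S(t, H) = (-18 + 6*(t*H + H))*H = (-18 + 6*(H*t + H))*H = (-18 + 6*(H + H*t))*H = (-18 + (6*H + 6*H*t))*H = (-18 + 6*H + 6*H*t)*H = H*(-18 + 6*H + 6*H*t))
(S(-564, 265) + y(83, -138)) - 18513 = (6*265*(-3 + 265 + 265*(-564)) + (-138 - 1*83)) - 18513 = (6*265*(-3 + 265 - 149460) + (-138 - 83)) - 18513 = (6*265*(-149198) - 221) - 18513 = (-237224820 - 221) - 18513 = -237225041 - 18513 = -237243554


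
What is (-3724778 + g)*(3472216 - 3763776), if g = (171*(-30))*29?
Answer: 1129371654880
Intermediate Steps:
g = -148770 (g = -5130*29 = -148770)
(-3724778 + g)*(3472216 - 3763776) = (-3724778 - 148770)*(3472216 - 3763776) = -3873548*(-291560) = 1129371654880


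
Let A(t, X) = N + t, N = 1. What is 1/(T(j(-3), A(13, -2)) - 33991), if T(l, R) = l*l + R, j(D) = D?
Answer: -1/33968 ≈ -2.9439e-5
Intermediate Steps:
A(t, X) = 1 + t
T(l, R) = R + l**2 (T(l, R) = l**2 + R = R + l**2)
1/(T(j(-3), A(13, -2)) - 33991) = 1/(((1 + 13) + (-3)**2) - 33991) = 1/((14 + 9) - 33991) = 1/(23 - 33991) = 1/(-33968) = -1/33968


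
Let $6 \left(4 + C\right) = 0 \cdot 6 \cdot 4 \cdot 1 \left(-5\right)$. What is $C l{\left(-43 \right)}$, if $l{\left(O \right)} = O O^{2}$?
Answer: $318028$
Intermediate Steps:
$l{\left(O \right)} = O^{3}$
$C = -4$ ($C = -4 + \frac{0 \cdot 6 \cdot 4 \cdot 1 \left(-5\right)}{6} = -4 + \frac{0 \cdot 4 \left(-5\right)}{6} = -4 + \frac{0 \left(-20\right)}{6} = -4 + \frac{1}{6} \cdot 0 = -4 + 0 = -4$)
$C l{\left(-43 \right)} = - 4 \left(-43\right)^{3} = \left(-4\right) \left(-79507\right) = 318028$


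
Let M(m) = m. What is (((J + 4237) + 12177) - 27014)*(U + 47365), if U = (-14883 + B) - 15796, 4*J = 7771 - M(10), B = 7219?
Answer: -828045295/4 ≈ -2.0701e+8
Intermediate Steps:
J = 7761/4 (J = (7771 - 1*10)/4 = (7771 - 10)/4 = (¼)*7761 = 7761/4 ≈ 1940.3)
U = -23460 (U = (-14883 + 7219) - 15796 = -7664 - 15796 = -23460)
(((J + 4237) + 12177) - 27014)*(U + 47365) = (((7761/4 + 4237) + 12177) - 27014)*(-23460 + 47365) = ((24709/4 + 12177) - 27014)*23905 = (73417/4 - 27014)*23905 = -34639/4*23905 = -828045295/4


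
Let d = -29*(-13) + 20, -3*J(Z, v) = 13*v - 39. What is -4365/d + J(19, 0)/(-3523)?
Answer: -1183312/107587 ≈ -10.999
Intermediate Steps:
J(Z, v) = 13 - 13*v/3 (J(Z, v) = -(13*v - 39)/3 = -(-39 + 13*v)/3 = 13 - 13*v/3)
d = 397 (d = 377 + 20 = 397)
-4365/d + J(19, 0)/(-3523) = -4365/397 + (13 - 13/3*0)/(-3523) = -4365*1/397 + (13 + 0)*(-1/3523) = -4365/397 + 13*(-1/3523) = -4365/397 - 1/271 = -1183312/107587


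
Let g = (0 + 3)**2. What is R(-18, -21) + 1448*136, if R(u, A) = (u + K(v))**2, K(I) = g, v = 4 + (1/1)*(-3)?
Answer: 197009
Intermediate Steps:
v = 1 (v = 4 + (1*1)*(-3) = 4 + 1*(-3) = 4 - 3 = 1)
g = 9 (g = 3**2 = 9)
K(I) = 9
R(u, A) = (9 + u)**2 (R(u, A) = (u + 9)**2 = (9 + u)**2)
R(-18, -21) + 1448*136 = (9 - 18)**2 + 1448*136 = (-9)**2 + 196928 = 81 + 196928 = 197009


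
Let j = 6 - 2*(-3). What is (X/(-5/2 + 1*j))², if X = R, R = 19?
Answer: 4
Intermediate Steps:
j = 12 (j = 6 + 6 = 12)
X = 19
(X/(-5/2 + 1*j))² = (19/(-5/2 + 1*12))² = (19/(-5*½ + 12))² = (19/(-5/2 + 12))² = (19/(19/2))² = (19*(2/19))² = 2² = 4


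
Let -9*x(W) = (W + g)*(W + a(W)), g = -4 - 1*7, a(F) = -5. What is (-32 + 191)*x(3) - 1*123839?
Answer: -372365/3 ≈ -1.2412e+5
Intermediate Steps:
g = -11 (g = -4 - 7 = -11)
x(W) = -(-11 + W)*(-5 + W)/9 (x(W) = -(W - 11)*(W - 5)/9 = -(-11 + W)*(-5 + W)/9)
(-32 + 191)*x(3) - 1*123839 = (-32 + 191)*(-55/9 - ⅑*3² + (16/9)*3) - 1*123839 = 159*(-55/9 - ⅑*9 + 16/3) - 123839 = 159*(-55/9 - 1 + 16/3) - 123839 = 159*(-16/9) - 123839 = -848/3 - 123839 = -372365/3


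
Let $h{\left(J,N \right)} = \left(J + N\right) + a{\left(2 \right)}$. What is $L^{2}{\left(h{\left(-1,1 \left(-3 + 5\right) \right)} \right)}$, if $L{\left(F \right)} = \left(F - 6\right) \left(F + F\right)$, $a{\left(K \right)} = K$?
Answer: $324$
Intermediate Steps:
$h{\left(J,N \right)} = 2 + J + N$ ($h{\left(J,N \right)} = \left(J + N\right) + 2 = 2 + J + N$)
$L{\left(F \right)} = 2 F \left(-6 + F\right)$ ($L{\left(F \right)} = \left(-6 + F\right) 2 F = 2 F \left(-6 + F\right)$)
$L^{2}{\left(h{\left(-1,1 \left(-3 + 5\right) \right)} \right)} = \left(2 \left(2 - 1 + 1 \left(-3 + 5\right)\right) \left(-6 + \left(2 - 1 + 1 \left(-3 + 5\right)\right)\right)\right)^{2} = \left(2 \left(2 - 1 + 1 \cdot 2\right) \left(-6 + \left(2 - 1 + 1 \cdot 2\right)\right)\right)^{2} = \left(2 \left(2 - 1 + 2\right) \left(-6 + \left(2 - 1 + 2\right)\right)\right)^{2} = \left(2 \cdot 3 \left(-6 + 3\right)\right)^{2} = \left(2 \cdot 3 \left(-3\right)\right)^{2} = \left(-18\right)^{2} = 324$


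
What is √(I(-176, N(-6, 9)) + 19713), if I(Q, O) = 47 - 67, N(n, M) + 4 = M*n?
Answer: √19693 ≈ 140.33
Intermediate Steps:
N(n, M) = -4 + M*n
I(Q, O) = -20
√(I(-176, N(-6, 9)) + 19713) = √(-20 + 19713) = √19693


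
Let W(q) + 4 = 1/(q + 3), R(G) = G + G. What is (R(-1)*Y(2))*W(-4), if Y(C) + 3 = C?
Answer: -10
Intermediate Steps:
R(G) = 2*G
W(q) = -4 + 1/(3 + q) (W(q) = -4 + 1/(q + 3) = -4 + 1/(3 + q))
Y(C) = -3 + C
(R(-1)*Y(2))*W(-4) = ((2*(-1))*(-3 + 2))*((-11 - 4*(-4))/(3 - 4)) = (-2*(-1))*((-11 + 16)/(-1)) = 2*(-1*5) = 2*(-5) = -10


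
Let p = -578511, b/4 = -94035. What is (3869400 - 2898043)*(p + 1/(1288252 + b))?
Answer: -512552864355908467/912112 ≈ -5.6194e+11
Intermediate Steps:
b = -376140 (b = 4*(-94035) = -376140)
(3869400 - 2898043)*(p + 1/(1288252 + b)) = (3869400 - 2898043)*(-578511 + 1/(1288252 - 376140)) = 971357*(-578511 + 1/912112) = 971357*(-527666825231/912112) = -512552864355908467/912112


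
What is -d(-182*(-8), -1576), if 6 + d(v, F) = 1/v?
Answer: 8735/1456 ≈ 5.9993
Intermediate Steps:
d(v, F) = -6 + 1/v
-d(-182*(-8), -1576) = -(-6 + 1/(-182*(-8))) = -(-6 + 1/1456) = -1*(-8735/1456) = 8735/1456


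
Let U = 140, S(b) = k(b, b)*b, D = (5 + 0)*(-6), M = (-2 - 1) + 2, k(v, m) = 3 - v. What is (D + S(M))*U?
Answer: -4760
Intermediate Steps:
M = -1 (M = -3 + 2 = -1)
D = -30 (D = 5*(-6) = -30)
S(b) = b*(3 - b) (S(b) = (3 - b)*b = b*(3 - b))
(D + S(M))*U = (-30 - (3 - 1*(-1)))*140 = (-30 - (3 + 1))*140 = (-30 - 1*4)*140 = (-30 - 4)*140 = -34*140 = -4760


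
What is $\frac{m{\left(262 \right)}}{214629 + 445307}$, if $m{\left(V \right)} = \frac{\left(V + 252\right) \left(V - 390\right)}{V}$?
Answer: $- \frac{1028}{2701613} \approx -0.00038051$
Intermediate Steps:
$m{\left(V \right)} = \frac{\left(-390 + V\right) \left(252 + V\right)}{V}$ ($m{\left(V \right)} = \frac{\left(252 + V\right) \left(-390 + V\right)}{V} = \frac{\left(-390 + V\right) \left(252 + V\right)}{V}$)
$\frac{m{\left(262 \right)}}{214629 + 445307} = \frac{-138 + 262 - \frac{98280}{262}}{214629 + 445307} = \frac{-138 + 262 - \frac{49140}{131}}{659936} = \left(-138 + 262 - \frac{49140}{131}\right) \frac{1}{659936} = \left(- \frac{32896}{131}\right) \frac{1}{659936} = - \frac{1028}{2701613}$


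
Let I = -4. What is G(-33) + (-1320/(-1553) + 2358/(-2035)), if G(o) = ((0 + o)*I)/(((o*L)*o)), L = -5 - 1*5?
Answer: -3042244/9481065 ≈ -0.32088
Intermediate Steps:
L = -10 (L = -5 - 5 = -10)
G(o) = 2/(5*o) (G(o) = ((0 + o)*(-4))/(((o*(-10))*o)) = (o*(-4))/(((-10*o)*o)) = (-4*o)/((-10*o**2)) = (-4*o)*(-1/(10*o**2)) = 2/(5*o))
G(-33) + (-1320/(-1553) + 2358/(-2035)) = (2/5)/(-33) + (-1320/(-1553) + 2358/(-2035)) = (2/5)*(-1/33) + (-1320*(-1/1553) + 2358*(-1/2035)) = -2/165 + (1320/1553 - 2358/2035) = -2/165 - 975774/3160355 = -3042244/9481065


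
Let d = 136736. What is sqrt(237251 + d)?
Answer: sqrt(373987) ≈ 611.54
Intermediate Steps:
sqrt(237251 + d) = sqrt(237251 + 136736) = sqrt(373987)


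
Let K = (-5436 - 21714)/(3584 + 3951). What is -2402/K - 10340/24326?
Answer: 21999862291/33022545 ≈ 666.21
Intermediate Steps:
K = -5430/1507 (K = -27150/7535 = -27150*1/7535 = -5430/1507 ≈ -3.6032)
-2402/K - 10340/24326 = -2402/(-5430/1507) - 10340/24326 = -2402*(-1507/5430) - 10340*1/24326 = 1809907/2715 - 5170/12163 = 21999862291/33022545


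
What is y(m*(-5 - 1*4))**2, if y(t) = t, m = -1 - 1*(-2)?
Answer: 81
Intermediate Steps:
m = 1 (m = -1 + 2 = 1)
y(m*(-5 - 1*4))**2 = (1*(-5 - 1*4))**2 = (1*(-5 - 4))**2 = (1*(-9))**2 = (-9)**2 = 81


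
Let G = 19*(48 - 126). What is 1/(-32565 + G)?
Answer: -1/34047 ≈ -2.9371e-5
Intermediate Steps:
G = -1482 (G = 19*(-78) = -1482)
1/(-32565 + G) = 1/(-32565 - 1482) = 1/(-34047) = -1/34047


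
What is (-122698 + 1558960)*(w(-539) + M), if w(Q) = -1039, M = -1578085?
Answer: -2268035794488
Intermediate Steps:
(-122698 + 1558960)*(w(-539) + M) = (-122698 + 1558960)*(-1039 - 1578085) = 1436262*(-1579124) = -2268035794488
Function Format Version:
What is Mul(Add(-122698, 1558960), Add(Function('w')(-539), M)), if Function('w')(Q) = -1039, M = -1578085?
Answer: -2268035794488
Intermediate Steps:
Mul(Add(-122698, 1558960), Add(Function('w')(-539), M)) = Mul(Add(-122698, 1558960), Add(-1039, -1578085)) = Mul(1436262, -1579124) = -2268035794488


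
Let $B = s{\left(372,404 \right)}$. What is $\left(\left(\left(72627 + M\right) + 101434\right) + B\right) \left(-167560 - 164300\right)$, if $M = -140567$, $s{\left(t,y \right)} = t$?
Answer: $-11238770760$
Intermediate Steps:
$B = 372$
$\left(\left(\left(72627 + M\right) + 101434\right) + B\right) \left(-167560 - 164300\right) = \left(\left(\left(72627 - 140567\right) + 101434\right) + 372\right) \left(-167560 - 164300\right) = \left(\left(-67940 + 101434\right) + 372\right) \left(-331860\right) = \left(33494 + 372\right) \left(-331860\right) = 33866 \left(-331860\right) = -11238770760$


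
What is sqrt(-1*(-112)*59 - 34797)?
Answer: I*sqrt(28189) ≈ 167.9*I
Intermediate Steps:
sqrt(-1*(-112)*59 - 34797) = sqrt(112*59 - 34797) = sqrt(6608 - 34797) = sqrt(-28189) = I*sqrt(28189)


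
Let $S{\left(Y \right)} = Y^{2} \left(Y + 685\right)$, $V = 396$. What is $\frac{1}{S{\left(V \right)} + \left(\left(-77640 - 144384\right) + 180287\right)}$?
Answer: $\frac{1}{169476359} \approx 5.9005 \cdot 10^{-9}$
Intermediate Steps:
$S{\left(Y \right)} = Y^{2} \left(685 + Y\right)$
$\frac{1}{S{\left(V \right)} + \left(\left(-77640 - 144384\right) + 180287\right)} = \frac{1}{396^{2} \left(685 + 396\right) + \left(\left(-77640 - 144384\right) + 180287\right)} = \frac{1}{156816 \cdot 1081 + \left(-222024 + 180287\right)} = \frac{1}{169518096 - 41737} = \frac{1}{169476359}$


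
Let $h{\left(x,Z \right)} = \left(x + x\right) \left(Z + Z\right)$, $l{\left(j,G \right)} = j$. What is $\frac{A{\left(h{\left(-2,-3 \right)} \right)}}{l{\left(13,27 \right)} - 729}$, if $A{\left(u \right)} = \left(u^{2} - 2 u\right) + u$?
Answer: $- \frac{138}{179} \approx -0.77095$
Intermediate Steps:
$h{\left(x,Z \right)} = 4 Z x$ ($h{\left(x,Z \right)} = 2 x 2 Z = 4 Z x$)
$A{\left(u \right)} = u^{2} - u$
$\frac{A{\left(h{\left(-2,-3 \right)} \right)}}{l{\left(13,27 \right)} - 729} = \frac{4 \left(-3\right) \left(-2\right) \left(-1 + 4 \left(-3\right) \left(-2\right)\right)}{13 - 729} = \frac{24 \left(-1 + 24\right)}{-716} = - \frac{24 \cdot 23}{716} = \left(- \frac{1}{716}\right) 552 = - \frac{138}{179}$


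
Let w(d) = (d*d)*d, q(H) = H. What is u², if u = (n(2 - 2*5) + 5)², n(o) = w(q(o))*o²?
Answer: 1152217978209960561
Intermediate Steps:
w(d) = d³ (w(d) = d²*d = d³)
n(o) = o⁵ (n(o) = o³*o² = o⁵)
u = 1073414169 (u = ((2 - 2*5)⁵ + 5)² = ((2 - 10)⁵ + 5)² = ((-8)⁵ + 5)² = (-32768 + 5)² = (-32763)² = 1073414169)
u² = 1073414169² = 1152217978209960561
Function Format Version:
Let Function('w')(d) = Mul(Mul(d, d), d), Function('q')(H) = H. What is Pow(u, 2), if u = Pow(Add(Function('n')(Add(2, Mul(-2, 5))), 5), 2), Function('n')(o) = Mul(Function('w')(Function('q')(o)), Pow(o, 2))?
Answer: 1152217978209960561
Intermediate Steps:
Function('w')(d) = Pow(d, 3) (Function('w')(d) = Mul(Pow(d, 2), d) = Pow(d, 3))
Function('n')(o) = Pow(o, 5) (Function('n')(o) = Mul(Pow(o, 3), Pow(o, 2)) = Pow(o, 5))
u = 1073414169 (u = Pow(Add(Pow(Add(2, Mul(-2, 5)), 5), 5), 2) = Pow(Add(Pow(Add(2, -10), 5), 5), 2) = Pow(Add(Pow(-8, 5), 5), 2) = Pow(Add(-32768, 5), 2) = Pow(-32763, 2) = 1073414169)
Pow(u, 2) = Pow(1073414169, 2) = 1152217978209960561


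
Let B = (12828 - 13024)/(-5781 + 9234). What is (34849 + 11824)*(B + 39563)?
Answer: 6376037875339/3453 ≈ 1.8465e+9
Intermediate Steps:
B = -196/3453 ≈ -0.056762
(34849 + 11824)*(B + 39563) = (34849 + 11824)*(-196/3453 + 39563) = 46673*(136610843/3453) = 6376037875339/3453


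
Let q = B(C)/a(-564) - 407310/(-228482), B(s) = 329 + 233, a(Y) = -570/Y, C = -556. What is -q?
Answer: -6054470773/10852895 ≈ -557.87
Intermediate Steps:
B(s) = 562
q = 6054470773/10852895 (q = 562/((-570/(-564))) - 407310/(-228482) = 562/((-570*(-1/564))) - 407310*(-1/228482) = 562/(95/94) + 203655/114241 = 562*(94/95) + 203655/114241 = 52828/95 + 203655/114241 = 6054470773/10852895 ≈ 557.87)
-q = -1*6054470773/10852895 = -6054470773/10852895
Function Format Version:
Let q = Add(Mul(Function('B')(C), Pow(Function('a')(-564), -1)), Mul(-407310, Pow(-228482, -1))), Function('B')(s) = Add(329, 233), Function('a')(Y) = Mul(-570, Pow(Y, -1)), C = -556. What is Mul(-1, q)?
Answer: Rational(-6054470773, 10852895) ≈ -557.87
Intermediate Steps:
Function('B')(s) = 562
q = Rational(6054470773, 10852895) (q = Add(Mul(562, Pow(Mul(-570, Pow(-564, -1)), -1)), Mul(-407310, Pow(-228482, -1))) = Add(Mul(562, Pow(Mul(-570, Rational(-1, 564)), -1)), Mul(-407310, Rational(-1, 228482))) = Add(Mul(562, Pow(Rational(95, 94), -1)), Rational(203655, 114241)) = Add(Mul(562, Rational(94, 95)), Rational(203655, 114241)) = Add(Rational(52828, 95), Rational(203655, 114241)) = Rational(6054470773, 10852895) ≈ 557.87)
Mul(-1, q) = Mul(-1, Rational(6054470773, 10852895)) = Rational(-6054470773, 10852895)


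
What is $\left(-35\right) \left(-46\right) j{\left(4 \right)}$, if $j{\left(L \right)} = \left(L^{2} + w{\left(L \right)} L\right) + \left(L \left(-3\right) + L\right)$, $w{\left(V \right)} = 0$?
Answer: $12880$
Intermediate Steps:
$j{\left(L \right)} = L^{2} - 2 L$ ($j{\left(L \right)} = \left(L^{2} + 0 L\right) + \left(L \left(-3\right) + L\right) = \left(L^{2} + 0\right) + \left(- 3 L + L\right) = L^{2} - 2 L$)
$\left(-35\right) \left(-46\right) j{\left(4 \right)} = \left(-35\right) \left(-46\right) 4 \left(-2 + 4\right) = 1610 \cdot 4 \cdot 2 = 1610 \cdot 8 = 12880$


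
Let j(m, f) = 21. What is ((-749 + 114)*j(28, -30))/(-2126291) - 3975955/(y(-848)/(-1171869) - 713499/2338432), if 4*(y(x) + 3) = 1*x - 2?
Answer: 4633380520244136879589893/355355714671364537 ≈ 1.3039e+7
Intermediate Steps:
y(x) = -7/2 + x/4 (y(x) = -3 + (1*x - 2)/4 = -3 + (x - 2)/4 = -3 + (-2 + x)/4 = -3 + (-½ + x/4) = -7/2 + x/4)
((-749 + 114)*j(28, -30))/(-2126291) - 3975955/(y(-848)/(-1171869) - 713499/2338432) = ((-749 + 114)*21)/(-2126291) - 3975955/((-7/2 + (¼)*(-848))/(-1171869) - 713499/2338432) = -635*21*(-1/2126291) - 3975955/((-7/2 - 212)*(-1/1171869) - 713499*1/2338432) = -13335*(-1/2126291) - 3975955/(-431/2*(-1/1171869) - 713499/2338432) = 13335/2126291 - 3975955/(431/2343738 - 713499/2338432) = 13335/2126291 - 3975955/(-835623427535/2740335969408) = 13335/2126291 - 3975955*(-2740335969408/835623427535) = 13335/2126291 + 2179090499849516928/167124685507 = 4633380520244136879589893/355355714671364537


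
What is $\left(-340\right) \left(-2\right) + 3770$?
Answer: $4450$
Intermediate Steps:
$\left(-340\right) \left(-2\right) + 3770 = 680 + 3770 = 4450$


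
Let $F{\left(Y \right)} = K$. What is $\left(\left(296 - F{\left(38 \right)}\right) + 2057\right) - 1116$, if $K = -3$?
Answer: $1240$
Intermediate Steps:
$F{\left(Y \right)} = -3$
$\left(\left(296 - F{\left(38 \right)}\right) + 2057\right) - 1116 = \left(\left(296 - -3\right) + 2057\right) - 1116 = \left(\left(296 + 3\right) + 2057\right) - 1116 = \left(299 + 2057\right) - 1116 = 2356 - 1116 = 1240$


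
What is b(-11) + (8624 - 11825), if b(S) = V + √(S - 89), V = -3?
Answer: -3204 + 10*I ≈ -3204.0 + 10.0*I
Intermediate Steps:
b(S) = -3 + √(-89 + S) (b(S) = -3 + √(S - 89) = -3 + √(-89 + S))
b(-11) + (8624 - 11825) = (-3 + √(-89 - 11)) + (8624 - 11825) = (-3 + √(-100)) - 3201 = (-3 + 10*I) - 3201 = -3204 + 10*I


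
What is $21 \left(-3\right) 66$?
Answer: $-4158$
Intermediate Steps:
$21 \left(-3\right) 66 = \left(-63\right) 66 = -4158$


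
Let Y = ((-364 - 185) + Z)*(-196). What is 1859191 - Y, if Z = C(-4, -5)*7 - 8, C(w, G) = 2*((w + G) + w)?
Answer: 1714347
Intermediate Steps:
C(w, G) = 2*G + 4*w (C(w, G) = 2*((G + w) + w) = 2*(G + 2*w) = 2*G + 4*w)
Z = -190 (Z = (2*(-5) + 4*(-4))*7 - 8 = (-10 - 16)*7 - 8 = -26*7 - 8 = -182 - 8 = -190)
Y = 144844 (Y = ((-364 - 185) - 190)*(-196) = (-549 - 190)*(-196) = -739*(-196) = 144844)
1859191 - Y = 1859191 - 1*144844 = 1859191 - 144844 = 1714347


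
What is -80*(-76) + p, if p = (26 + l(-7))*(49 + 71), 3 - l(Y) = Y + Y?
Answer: 11240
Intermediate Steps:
l(Y) = 3 - 2*Y (l(Y) = 3 - (Y + Y) = 3 - 2*Y)
p = 5160 (p = (26 + (3 - 2*(-7)))*(49 + 71) = (26 + (3 + 14))*120 = (26 + 17)*120 = 43*120 = 5160)
-80*(-76) + p = -80*(-76) + 5160 = 6080 + 5160 = 11240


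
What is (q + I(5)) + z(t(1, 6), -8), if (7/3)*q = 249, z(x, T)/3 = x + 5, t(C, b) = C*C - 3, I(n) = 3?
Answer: 831/7 ≈ 118.71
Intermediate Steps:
t(C, b) = -3 + C**2 (t(C, b) = C**2 - 3 = -3 + C**2)
z(x, T) = 15 + 3*x (z(x, T) = 3*(x + 5) = 3*(5 + x) = 15 + 3*x)
q = 747/7 (q = (3/7)*249 = 747/7 ≈ 106.71)
(q + I(5)) + z(t(1, 6), -8) = (747/7 + 3) + (15 + 3*(-3 + 1**2)) = 768/7 + (15 + 3*(-3 + 1)) = 768/7 + (15 + 3*(-2)) = 768/7 + (15 - 6) = 768/7 + 9 = 831/7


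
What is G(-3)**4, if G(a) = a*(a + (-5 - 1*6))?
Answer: 3111696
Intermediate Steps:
G(a) = a*(-11 + a) (G(a) = a*(a + (-5 - 6)) = a*(a - 11) = a*(-11 + a))
G(-3)**4 = (-3*(-11 - 3))**4 = (-3*(-14))**4 = 42**4 = 3111696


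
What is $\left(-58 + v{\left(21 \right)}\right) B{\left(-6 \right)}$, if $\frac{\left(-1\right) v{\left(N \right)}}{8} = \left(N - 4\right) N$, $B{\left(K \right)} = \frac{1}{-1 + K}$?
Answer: $\frac{2914}{7} \approx 416.29$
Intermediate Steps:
$v{\left(N \right)} = - 8 N \left(-4 + N\right)$ ($v{\left(N \right)} = - 8 \left(N - 4\right) N = - 8 \left(-4 + N\right) N = - 8 N \left(-4 + N\right)$)
$\left(-58 + v{\left(21 \right)}\right) B{\left(-6 \right)} = \frac{-58 + 8 \cdot 21 \left(4 - 21\right)}{-1 - 6} = \frac{-58 + 8 \cdot 21 \left(4 - 21\right)}{-7} = \left(-58 + 8 \cdot 21 \left(-17\right)\right) \left(- \frac{1}{7}\right) = \left(-58 - 2856\right) \left(- \frac{1}{7}\right) = \left(-2914\right) \left(- \frac{1}{7}\right) = \frac{2914}{7}$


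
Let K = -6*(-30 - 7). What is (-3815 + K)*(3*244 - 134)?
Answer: -2148614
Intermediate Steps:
K = 222 (K = -6*(-37) = 222)
(-3815 + K)*(3*244 - 134) = (-3815 + 222)*(3*244 - 134) = -3593*(732 - 134) = -3593*598 = -2148614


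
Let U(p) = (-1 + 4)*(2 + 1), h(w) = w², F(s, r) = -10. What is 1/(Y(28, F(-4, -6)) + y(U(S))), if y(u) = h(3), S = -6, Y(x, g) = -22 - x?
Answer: -1/41 ≈ -0.024390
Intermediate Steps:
U(p) = 9 (U(p) = 3*3 = 9)
y(u) = 9 (y(u) = 3² = 9)
1/(Y(28, F(-4, -6)) + y(U(S))) = 1/((-22 - 1*28) + 9) = 1/((-22 - 28) + 9) = 1/(-50 + 9) = 1/(-41) = -1/41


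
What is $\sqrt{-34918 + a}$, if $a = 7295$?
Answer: $i \sqrt{27623} \approx 166.2 i$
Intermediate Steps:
$\sqrt{-34918 + a} = \sqrt{-34918 + 7295} = \sqrt{-27623} = i \sqrt{27623}$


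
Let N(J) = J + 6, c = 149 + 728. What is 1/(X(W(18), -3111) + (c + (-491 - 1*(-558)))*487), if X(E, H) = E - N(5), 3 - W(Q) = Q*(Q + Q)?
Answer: 1/459072 ≈ 2.1783e-6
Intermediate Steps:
c = 877
N(J) = 6 + J
W(Q) = 3 - 2*Q² (W(Q) = 3 - Q*(Q + Q) = 3 - Q*2*Q = 3 - 2*Q²)
X(E, H) = -11 + E (X(E, H) = E - (6 + 5) = E - 1*11 = E - 11 = -11 + E)
1/(X(W(18), -3111) + (c + (-491 - 1*(-558)))*487) = 1/((-11 + (3 - 2*18²)) + (877 + (-491 - 1*(-558)))*487) = 1/((-11 + (3 - 2*324)) + (877 + (-491 + 558))*487) = 1/((-11 + (3 - 648)) + (877 + 67)*487) = 1/((-11 - 645) + 944*487) = 1/(-656 + 459728) = 1/459072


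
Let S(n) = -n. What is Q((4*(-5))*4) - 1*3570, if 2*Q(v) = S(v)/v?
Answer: -7141/2 ≈ -3570.5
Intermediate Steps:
Q(v) = -½ (Q(v) = ((-v)/v)/2 = (½)*(-1) = -½)
Q((4*(-5))*4) - 1*3570 = -½ - 1*3570 = -½ - 3570 = -7141/2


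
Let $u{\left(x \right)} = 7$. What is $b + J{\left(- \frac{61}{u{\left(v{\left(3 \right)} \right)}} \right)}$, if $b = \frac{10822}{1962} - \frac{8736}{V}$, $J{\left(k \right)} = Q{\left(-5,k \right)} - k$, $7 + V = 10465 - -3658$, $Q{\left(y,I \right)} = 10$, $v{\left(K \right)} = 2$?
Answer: $\frac{572185724}{24233643} \approx 23.611$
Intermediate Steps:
$V = 14116$ ($V = -7 + \left(10465 - -3658\right) = -7 + \left(10465 + 3658\right) = -7 + 14123 = 14116$)
$J{\left(k \right)} = 10 - k$
$b = \frac{16952915}{3461949}$ ($b = \frac{10822}{1962} - \frac{8736}{14116} = 10822 \cdot \frac{1}{1962} - \frac{2184}{3529} = \frac{5411}{981} - \frac{2184}{3529} = \frac{16952915}{3461949} \approx 4.8969$)
$b + J{\left(- \frac{61}{u{\left(v{\left(3 \right)} \right)}} \right)} = \frac{16952915}{3461949} + \left(10 - - \frac{61}{7}\right) = \frac{16952915}{3461949} + \left(10 + \frac{61}{7}\right) = \frac{16952915}{3461949} + \frac{131}{7} = \frac{572185724}{24233643}$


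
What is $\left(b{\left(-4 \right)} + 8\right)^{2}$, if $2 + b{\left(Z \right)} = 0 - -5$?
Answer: $121$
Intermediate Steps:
$b{\left(Z \right)} = 3$ ($b{\left(Z \right)} = -2 + \left(0 - -5\right) = -2 + \left(0 + 5\right) = -2 + 5 = 3$)
$\left(b{\left(-4 \right)} + 8\right)^{2} = \left(3 + 8\right)^{2} = 11^{2} = 121$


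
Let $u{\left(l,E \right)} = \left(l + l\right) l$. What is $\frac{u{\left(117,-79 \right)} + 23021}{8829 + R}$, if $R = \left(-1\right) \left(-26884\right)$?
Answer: $\frac{50399}{35713} \approx 1.4112$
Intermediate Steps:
$R = 26884$
$u{\left(l,E \right)} = 2 l^{2}$ ($u{\left(l,E \right)} = 2 l l = 2 l^{2}$)
$\frac{u{\left(117,-79 \right)} + 23021}{8829 + R} = \frac{2 \cdot 117^{2} + 23021}{8829 + 26884} = \frac{2 \cdot 13689 + 23021}{35713} = \left(27378 + 23021\right) \frac{1}{35713} = 50399 \cdot \frac{1}{35713} = \frac{50399}{35713}$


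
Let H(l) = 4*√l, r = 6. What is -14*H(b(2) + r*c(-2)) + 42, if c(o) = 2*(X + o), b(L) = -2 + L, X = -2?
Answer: 42 - 224*I*√3 ≈ 42.0 - 387.98*I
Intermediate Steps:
c(o) = -4 + 2*o (c(o) = 2*(-2 + o) = -4 + 2*o)
-14*H(b(2) + r*c(-2)) + 42 = -56*√((-2 + 2) + 6*(-4 + 2*(-2))) + 42 = -56*√(0 + 6*(-4 - 4)) + 42 = -56*√(0 + 6*(-8)) + 42 = -56*√(0 - 48) + 42 = -56*√(-48) + 42 = -56*4*I*√3 + 42 = -224*I*√3 + 42 = 42 - 224*I*√3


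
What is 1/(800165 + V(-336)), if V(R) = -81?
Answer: 1/800084 ≈ 1.2499e-6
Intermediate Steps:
1/(800165 + V(-336)) = 1/(800165 - 81) = 1/800084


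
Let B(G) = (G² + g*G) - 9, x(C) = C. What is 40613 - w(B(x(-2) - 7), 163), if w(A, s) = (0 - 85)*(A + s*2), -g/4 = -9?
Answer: 46903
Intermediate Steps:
g = 36 (g = -4*(-9) = 36)
B(G) = -9 + G² + 36*G (B(G) = (G² + 36*G) - 9 = -9 + G² + 36*G)
w(A, s) = -170*s - 85*A (w(A, s) = -85*(A + 2*s) = -170*s - 85*A)
40613 - w(B(x(-2) - 7), 163) = 40613 - (-170*163 - 85*(-9 + (-2 - 7)² + 36*(-2 - 7))) = 40613 - (-27710 - 85*(-9 + (-9)² + 36*(-9))) = 40613 - (-27710 - 85*(-9 + 81 - 324)) = 40613 - (-27710 - 85*(-252)) = 40613 - (-27710 + 21420) = 40613 - 1*(-6290) = 40613 + 6290 = 46903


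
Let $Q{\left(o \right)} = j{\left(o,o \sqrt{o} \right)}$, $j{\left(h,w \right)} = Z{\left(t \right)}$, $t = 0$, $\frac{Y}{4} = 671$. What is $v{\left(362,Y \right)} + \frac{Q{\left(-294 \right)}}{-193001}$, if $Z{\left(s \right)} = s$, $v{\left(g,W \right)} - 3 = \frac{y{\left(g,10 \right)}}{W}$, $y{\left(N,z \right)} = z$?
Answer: $\frac{4031}{1342} \approx 3.0037$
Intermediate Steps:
$Y = 2684$ ($Y = 4 \cdot 671 = 2684$)
$v{\left(g,W \right)} = 3 + \frac{10}{W}$
$j{\left(h,w \right)} = 0$
$Q{\left(o \right)} = 0$
$v{\left(362,Y \right)} + \frac{Q{\left(-294 \right)}}{-193001} = \left(3 + \frac{10}{2684}\right) + \frac{0}{-193001} = \left(3 + 10 \cdot \frac{1}{2684}\right) + 0 \left(- \frac{1}{193001}\right) = \left(3 + \frac{5}{1342}\right) + 0 = \frac{4031}{1342} + 0 = \frac{4031}{1342}$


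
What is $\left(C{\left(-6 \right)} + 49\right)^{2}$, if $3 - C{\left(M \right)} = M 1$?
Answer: $3364$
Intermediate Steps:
$C{\left(M \right)} = 3 - M$ ($C{\left(M \right)} = 3 - M 1 = 3 - M$)
$\left(C{\left(-6 \right)} + 49\right)^{2} = \left(\left(3 - -6\right) + 49\right)^{2} = \left(\left(3 + 6\right) + 49\right)^{2} = \left(9 + 49\right)^{2} = 58^{2} = 3364$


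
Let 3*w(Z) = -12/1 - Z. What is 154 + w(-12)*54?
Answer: 154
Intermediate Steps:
w(Z) = -4 - Z/3 (w(Z) = (-12/1 - Z)/3 = (-12*1 - Z)/3 = (-12 - Z)/3 = -4 - Z/3)
154 + w(-12)*54 = 154 + (-4 - ⅓*(-12))*54 = 154 + (-4 + 4)*54 = 154 + 0*54 = 154 + 0 = 154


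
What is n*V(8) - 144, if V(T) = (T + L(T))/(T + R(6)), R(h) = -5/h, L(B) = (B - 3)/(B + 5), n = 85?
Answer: -24906/559 ≈ -44.555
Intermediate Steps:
L(B) = (-3 + B)/(5 + B)
V(T) = (T + (-3 + T)/(5 + T))/(-⅚ + T) (V(T) = (T + (-3 + T)/(5 + T))/(T - 5/6) = (T + (-3 + T)/(5 + T))/(T - 5*⅙) = (T + (-3 + T)/(5 + T))/(T - ⅚) = (T + (-3 + T)/(5 + T))/(-⅚ + T))
n*V(8) - 144 = 85*(6*(-3 + 8 + 8*(5 + 8))/((-5 + 6*8)*(5 + 8))) - 144 = 85*(6*(-3 + 8 + 8*13)/((-5 + 48)*13)) - 144 = 85*(6*(1/13)*(-3 + 8 + 104)/43) - 144 = 85*(6*(1/43)*(1/13)*109) - 144 = 85*(654/559) - 144 = 55590/559 - 144 = -24906/559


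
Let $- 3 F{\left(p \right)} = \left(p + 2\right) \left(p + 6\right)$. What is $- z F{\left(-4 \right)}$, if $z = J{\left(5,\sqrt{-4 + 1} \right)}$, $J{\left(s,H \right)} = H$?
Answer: $- \frac{4 i \sqrt{3}}{3} \approx - 2.3094 i$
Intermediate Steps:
$z = i \sqrt{3}$ ($z = \sqrt{-4 + 1} = \sqrt{-3} = i \sqrt{3} \approx 1.732 i$)
$F{\left(p \right)} = - \frac{\left(2 + p\right) \left(6 + p\right)}{3}$ ($F{\left(p \right)} = - \frac{\left(p + 2\right) \left(p + 6\right)}{3} = - \frac{\left(2 + p\right) \left(6 + p\right)}{3}$)
$- z F{\left(-4 \right)} = - i \sqrt{3} \left(-4 - - \frac{32}{3} - \frac{\left(-4\right)^{2}}{3}\right) = - i \sqrt{3} \left(-4 + \frac{32}{3} - \frac{16}{3}\right) = - i \sqrt{3} \cdot \frac{4}{3} = - \frac{4 i \sqrt{3}}{3}$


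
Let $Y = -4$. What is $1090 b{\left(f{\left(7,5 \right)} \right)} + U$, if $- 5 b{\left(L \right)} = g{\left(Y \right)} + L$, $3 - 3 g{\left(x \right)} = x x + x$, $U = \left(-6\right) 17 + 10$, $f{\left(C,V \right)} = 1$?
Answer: $344$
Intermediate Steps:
$U = -92$ ($U = -102 + 10 = -92$)
$g{\left(x \right)} = 1 - \frac{x}{3} - \frac{x^{2}}{3}$ ($g{\left(x \right)} = 1 - \frac{x x + x}{3} = 1 - \frac{x^{2} + x}{3} = 1 - \frac{x + x^{2}}{3} = 1 - \left(\frac{x}{3} + \frac{x^{2}}{3}\right) = 1 - \frac{x}{3} - \frac{x^{2}}{3}$)
$b{\left(L \right)} = \frac{3}{5} - \frac{L}{5}$ ($b{\left(L \right)} = - \frac{\left(1 - - \frac{4}{3} - \frac{\left(-4\right)^{2}}{3}\right) + L}{5} = - \frac{\left(1 + \frac{4}{3} - \frac{16}{3}\right) + L}{5} = - \frac{-3 + L}{5} = \frac{3}{5} - \frac{L}{5}$)
$1090 b{\left(f{\left(7,5 \right)} \right)} + U = 1090 \left(\frac{3}{5} - \frac{1}{5}\right) - 92 = 1090 \cdot \frac{2}{5} - 92 = 436 - 92 = 344$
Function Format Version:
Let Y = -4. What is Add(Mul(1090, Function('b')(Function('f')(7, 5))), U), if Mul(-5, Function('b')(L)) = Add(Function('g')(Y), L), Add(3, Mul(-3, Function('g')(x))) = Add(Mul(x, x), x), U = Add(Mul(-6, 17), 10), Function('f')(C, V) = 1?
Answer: 344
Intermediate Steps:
U = -92 (U = Add(-102, 10) = -92)
Function('g')(x) = Add(1, Mul(Rational(-1, 3), x), Mul(Rational(-1, 3), Pow(x, 2))) (Function('g')(x) = Add(1, Mul(Rational(-1, 3), Add(Mul(x, x), x))) = Add(1, Mul(Rational(-1, 3), Add(Pow(x, 2), x))) = Add(1, Mul(Rational(-1, 3), Add(x, Pow(x, 2)))) = Add(1, Add(Mul(Rational(-1, 3), x), Mul(Rational(-1, 3), Pow(x, 2)))) = Add(1, Mul(Rational(-1, 3), x), Mul(Rational(-1, 3), Pow(x, 2))))
Function('b')(L) = Add(Rational(3, 5), Mul(Rational(-1, 5), L)) (Function('b')(L) = Mul(Rational(-1, 5), Add(Add(1, Mul(Rational(-1, 3), -4), Mul(Rational(-1, 3), Pow(-4, 2))), L)) = Mul(Rational(-1, 5), Add(Add(1, Rational(4, 3), Mul(Rational(-1, 3), 16)), L)) = Mul(Rational(-1, 5), Add(Add(1, Rational(4, 3), Rational(-16, 3)), L)) = Mul(Rational(-1, 5), Add(-3, L)) = Add(Rational(3, 5), Mul(Rational(-1, 5), L)))
Add(Mul(1090, Function('b')(Function('f')(7, 5))), U) = Add(Mul(1090, Add(Rational(3, 5), Mul(Rational(-1, 5), 1))), -92) = Add(Mul(1090, Add(Rational(3, 5), Rational(-1, 5))), -92) = Add(Mul(1090, Rational(2, 5)), -92) = Add(436, -92) = 344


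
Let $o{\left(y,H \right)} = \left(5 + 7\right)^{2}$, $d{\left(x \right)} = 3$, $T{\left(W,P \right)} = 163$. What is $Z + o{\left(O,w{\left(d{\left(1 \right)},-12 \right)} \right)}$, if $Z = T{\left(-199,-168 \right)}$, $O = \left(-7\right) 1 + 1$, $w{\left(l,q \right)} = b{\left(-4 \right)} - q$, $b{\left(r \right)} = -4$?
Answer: $307$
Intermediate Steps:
$w{\left(l,q \right)} = -4 - q$
$O = -6$ ($O = -7 + 1 = -6$)
$Z = 163$
$o{\left(y,H \right)} = 144$ ($o{\left(y,H \right)} = 12^{2} = 144$)
$Z + o{\left(O,w{\left(d{\left(1 \right)},-12 \right)} \right)} = 163 + 144 = 307$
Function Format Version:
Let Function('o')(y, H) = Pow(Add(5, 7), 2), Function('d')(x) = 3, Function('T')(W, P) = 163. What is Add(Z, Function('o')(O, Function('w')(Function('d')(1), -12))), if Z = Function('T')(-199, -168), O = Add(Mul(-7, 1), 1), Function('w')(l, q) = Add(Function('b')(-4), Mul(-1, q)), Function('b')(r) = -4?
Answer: 307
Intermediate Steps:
Function('w')(l, q) = Add(-4, Mul(-1, q))
O = -6 (O = Add(-7, 1) = -6)
Z = 163
Function('o')(y, H) = 144 (Function('o')(y, H) = Pow(12, 2) = 144)
Add(Z, Function('o')(O, Function('w')(Function('d')(1), -12))) = Add(163, 144) = 307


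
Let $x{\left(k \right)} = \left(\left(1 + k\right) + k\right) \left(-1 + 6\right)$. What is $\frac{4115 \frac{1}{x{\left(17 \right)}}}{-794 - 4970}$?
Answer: $- \frac{823}{201740} \approx -0.0040795$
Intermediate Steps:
$x{\left(k \right)} = 5 + 10 k$ ($x{\left(k \right)} = \left(1 + 2 k\right) 5 = 5 + 10 k$)
$\frac{4115 \frac{1}{x{\left(17 \right)}}}{-794 - 4970} = \frac{4115 \frac{1}{5 + 10 \cdot 17}}{-794 - 4970} = \frac{4115 \frac{1}{5 + 170}}{-794 - 4970} = \frac{4115 \cdot \frac{1}{175}}{-5764} = 4115 \cdot \frac{1}{175} \left(- \frac{1}{5764}\right) = \frac{823}{35} \left(- \frac{1}{5764}\right) = - \frac{823}{201740}$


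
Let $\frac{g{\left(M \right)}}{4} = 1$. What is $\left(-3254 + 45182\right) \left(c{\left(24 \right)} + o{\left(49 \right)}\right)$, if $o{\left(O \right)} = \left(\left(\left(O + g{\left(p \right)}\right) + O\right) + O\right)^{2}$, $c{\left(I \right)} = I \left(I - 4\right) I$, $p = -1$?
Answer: $1439010888$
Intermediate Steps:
$g{\left(M \right)} = 4$ ($g{\left(M \right)} = 4 \cdot 1 = 4$)
$c{\left(I \right)} = I^{2} \left(-4 + I\right)$ ($c{\left(I \right)} = I \left(-4 + I\right) I = I^{2} \left(-4 + I\right)$)
$o{\left(O \right)} = \left(4 + 3 O\right)^{2}$ ($o{\left(O \right)} = \left(\left(\left(O + 4\right) + O\right) + O\right)^{2} = \left(\left(\left(4 + O\right) + O\right) + O\right)^{2} = \left(\left(4 + 2 O\right) + O\right)^{2} = \left(4 + 3 O\right)^{2}$)
$\left(-3254 + 45182\right) \left(c{\left(24 \right)} + o{\left(49 \right)}\right) = \left(-3254 + 45182\right) \left(24^{2} \left(-4 + 24\right) + \left(4 + 3 \cdot 49\right)^{2}\right) = 41928 \left(576 \cdot 20 + \left(4 + 147\right)^{2}\right) = 41928 \left(11520 + 151^{2}\right) = 41928 \left(11520 + 22801\right) = 41928 \cdot 34321 = 1439010888$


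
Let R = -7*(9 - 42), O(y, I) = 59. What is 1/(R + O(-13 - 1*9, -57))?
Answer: 1/290 ≈ 0.0034483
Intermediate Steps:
R = 231 (R = -7*(-33) = 231)
1/(R + O(-13 - 1*9, -57)) = 1/(231 + 59) = 1/290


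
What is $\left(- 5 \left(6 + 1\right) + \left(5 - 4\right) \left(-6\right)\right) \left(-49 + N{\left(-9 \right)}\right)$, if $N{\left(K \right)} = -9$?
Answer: $2378$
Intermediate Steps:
$\left(- 5 \left(6 + 1\right) + \left(5 - 4\right) \left(-6\right)\right) \left(-49 + N{\left(-9 \right)}\right) = \left(- 5 \left(6 + 1\right) + \left(5 - 4\right) \left(-6\right)\right) \left(-49 - 9\right) = \left(\left(-5\right) 7 + 1 \left(-6\right)\right) \left(-58\right) = \left(-35 - 6\right) \left(-58\right) = \left(-41\right) \left(-58\right) = 2378$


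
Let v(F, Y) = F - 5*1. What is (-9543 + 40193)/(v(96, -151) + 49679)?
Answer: 3065/4977 ≈ 0.61583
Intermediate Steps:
v(F, Y) = -5 + F (v(F, Y) = F - 5 = -5 + F)
(-9543 + 40193)/(v(96, -151) + 49679) = (-9543 + 40193)/((-5 + 96) + 49679) = 30650/(91 + 49679) = 30650/49770 = 30650*(1/49770) = 3065/4977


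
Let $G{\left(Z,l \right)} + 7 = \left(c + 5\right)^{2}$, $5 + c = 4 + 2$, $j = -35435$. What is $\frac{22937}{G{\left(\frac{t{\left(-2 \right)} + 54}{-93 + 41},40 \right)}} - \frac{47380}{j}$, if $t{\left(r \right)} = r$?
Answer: $\frac{162829323}{205523} \approx 792.27$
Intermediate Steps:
$c = 1$ ($c = -5 + \left(4 + 2\right) = -5 + 6 = 1$)
$G{\left(Z,l \right)} = 29$ ($G{\left(Z,l \right)} = -7 + \left(1 + 5\right)^{2} = -7 + 6^{2} = -7 + 36 = 29$)
$\frac{22937}{G{\left(\frac{t{\left(-2 \right)} + 54}{-93 + 41},40 \right)}} - \frac{47380}{j} = \frac{22937}{29} - \frac{47380}{-35435} = 22937 \cdot \frac{1}{29} - - \frac{9476}{7087} = \frac{22937}{29} + \frac{9476}{7087} = \frac{162829323}{205523}$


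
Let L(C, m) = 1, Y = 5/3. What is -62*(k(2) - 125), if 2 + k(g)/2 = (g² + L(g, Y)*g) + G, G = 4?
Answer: 6758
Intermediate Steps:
Y = 5/3 (Y = 5*(⅓) = 5/3 ≈ 1.6667)
k(g) = 4 + 2*g + 2*g² (k(g) = -4 + 2*((g² + 1*g) + 4) = -4 + 2*((g² + g) + 4) = -4 + 2*((g + g²) + 4) = -4 + 2*(4 + g + g²) = -4 + (8 + 2*g + 2*g²) = 4 + 2*g + 2*g²)
-62*(k(2) - 125) = -62*((4 + 2*2 + 2*2²) - 125) = -62*((4 + 4 + 2*4) - 125) = -62*((4 + 4 + 8) - 125) = -62*(16 - 125) = -62*(-109) = 6758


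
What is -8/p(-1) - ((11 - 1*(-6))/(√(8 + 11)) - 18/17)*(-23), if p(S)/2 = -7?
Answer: -2830/119 + 391*√19/19 ≈ 65.920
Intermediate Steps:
p(S) = -14 (p(S) = 2*(-7) = -14)
-8/p(-1) - ((11 - 1*(-6))/(√(8 + 11)) - 18/17)*(-23) = -8/(-14) - ((11 - 1*(-6))/(√(8 + 11)) - 18/17)*(-23) = -8*(-1/14) - ((11 + 6)/(√19) - 18*1/17)*(-23) = 4/7 - (17*(√19/19) - 18/17)*(-23) = 4/7 - (17*√19/19 - 18/17)*(-23) = 4/7 - (-18/17 + 17*√19/19)*(-23) = 4/7 + (18/17 - 17*√19/19)*(-23) = 4/7 + (-414/17 + 391*√19/19) = -2830/119 + 391*√19/19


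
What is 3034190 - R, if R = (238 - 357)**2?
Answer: 3020029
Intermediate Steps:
R = 14161 (R = (-119)**2 = 14161)
3034190 - R = 3034190 - 1*14161 = 3034190 - 14161 = 3020029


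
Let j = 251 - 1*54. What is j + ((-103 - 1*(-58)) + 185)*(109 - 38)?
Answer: 10137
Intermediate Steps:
j = 197 (j = 251 - 54 = 197)
j + ((-103 - 1*(-58)) + 185)*(109 - 38) = 197 + ((-103 - 1*(-58)) + 185)*(109 - 38) = 197 + ((-103 + 58) + 185)*71 = 197 + (-45 + 185)*71 = 197 + 140*71 = 197 + 9940 = 10137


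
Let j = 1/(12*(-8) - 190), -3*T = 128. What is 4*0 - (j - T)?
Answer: -36605/858 ≈ -42.663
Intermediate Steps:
T = -128/3 (T = -⅓*128 = -128/3 ≈ -42.667)
j = -1/286 (j = 1/(-96 - 190) = 1/(-286) = -1/286 ≈ -0.0034965)
4*0 - (j - T) = 4*0 - (-1/286 - 1*(-128/3)) = 0 - (-1/286 + 128/3) = 0 - 1*36605/858 = 0 - 36605/858 = -36605/858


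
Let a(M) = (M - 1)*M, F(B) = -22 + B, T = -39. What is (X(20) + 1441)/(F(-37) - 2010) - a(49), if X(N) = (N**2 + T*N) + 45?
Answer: -4867394/2069 ≈ -2352.5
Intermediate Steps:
X(N) = 45 + N**2 - 39*N (X(N) = (N**2 - 39*N) + 45 = 45 + N**2 - 39*N)
a(M) = M*(-1 + M) (a(M) = (-1 + M)*M = M*(-1 + M))
(X(20) + 1441)/(F(-37) - 2010) - a(49) = ((45 + 20**2 - 39*20) + 1441)/((-22 - 37) - 2010) - 49*(-1 + 49) = ((45 + 400 - 780) + 1441)/(-59 - 2010) - 49*48 = (-335 + 1441)/(-2069) - 1*2352 = 1106*(-1/2069) - 2352 = -1106/2069 - 2352 = -4867394/2069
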